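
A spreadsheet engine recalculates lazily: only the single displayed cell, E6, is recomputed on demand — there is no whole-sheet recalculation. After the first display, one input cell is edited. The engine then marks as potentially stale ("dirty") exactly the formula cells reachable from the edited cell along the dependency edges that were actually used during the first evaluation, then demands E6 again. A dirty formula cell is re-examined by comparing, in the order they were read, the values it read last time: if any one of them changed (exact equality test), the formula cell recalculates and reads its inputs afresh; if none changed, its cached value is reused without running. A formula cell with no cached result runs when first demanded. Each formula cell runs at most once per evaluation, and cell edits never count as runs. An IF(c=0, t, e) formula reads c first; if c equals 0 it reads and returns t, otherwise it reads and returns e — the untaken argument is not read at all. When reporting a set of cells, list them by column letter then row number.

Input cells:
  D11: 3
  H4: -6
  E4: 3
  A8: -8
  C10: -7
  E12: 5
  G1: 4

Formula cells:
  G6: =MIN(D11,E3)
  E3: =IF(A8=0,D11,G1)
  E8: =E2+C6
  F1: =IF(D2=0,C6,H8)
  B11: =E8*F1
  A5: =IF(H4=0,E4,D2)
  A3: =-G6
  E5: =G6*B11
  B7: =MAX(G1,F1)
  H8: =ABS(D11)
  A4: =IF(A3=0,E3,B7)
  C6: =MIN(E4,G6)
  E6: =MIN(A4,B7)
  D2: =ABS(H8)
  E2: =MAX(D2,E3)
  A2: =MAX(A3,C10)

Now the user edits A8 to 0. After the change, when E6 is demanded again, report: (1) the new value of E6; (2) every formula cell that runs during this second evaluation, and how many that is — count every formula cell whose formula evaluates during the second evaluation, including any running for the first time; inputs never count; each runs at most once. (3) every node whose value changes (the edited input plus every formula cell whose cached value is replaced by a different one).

New value of E6: 4.
Formula cells that run: E3, G6 — 2 in total.
Values that change: A8, E3.
Key observation: the change is absorbed at G6 — it re-runs but produces the same value, and the output's value is unchanged.

First evaluation (everything demanded from the output):
  E3 = IF(A8=0: A8=-8 -> else branch G1) = 4
  G6 = MIN(3, 4) = 3
  A3 = -(3) = -3
  H8 = ABS(3) = 3
  D2 = ABS(3) = 3
  F1 = IF(D2=0: D2=3 -> else branch H8) = 3
  B7 = MAX(4, 3) = 4
  A4 = IF(A3=0: A3=-3 -> else branch B7) = 4
  E6 = MIN(4, 4) = 4

Propagation after the edit:
  E3: runs — A8 -8->0; result 3.
  G6: runs — E3 4->3; result 3 (same value as before).
  A3: checked — values it read are unchanged (G6 unchanged); reused cached -3 without running.
  A4: checked — values it read are unchanged (A3 unchanged, B7 unchanged); reused cached 4 without running.
  E6: checked — values it read are unchanged (A4 unchanged, B7 unchanged); reused cached 4 without running.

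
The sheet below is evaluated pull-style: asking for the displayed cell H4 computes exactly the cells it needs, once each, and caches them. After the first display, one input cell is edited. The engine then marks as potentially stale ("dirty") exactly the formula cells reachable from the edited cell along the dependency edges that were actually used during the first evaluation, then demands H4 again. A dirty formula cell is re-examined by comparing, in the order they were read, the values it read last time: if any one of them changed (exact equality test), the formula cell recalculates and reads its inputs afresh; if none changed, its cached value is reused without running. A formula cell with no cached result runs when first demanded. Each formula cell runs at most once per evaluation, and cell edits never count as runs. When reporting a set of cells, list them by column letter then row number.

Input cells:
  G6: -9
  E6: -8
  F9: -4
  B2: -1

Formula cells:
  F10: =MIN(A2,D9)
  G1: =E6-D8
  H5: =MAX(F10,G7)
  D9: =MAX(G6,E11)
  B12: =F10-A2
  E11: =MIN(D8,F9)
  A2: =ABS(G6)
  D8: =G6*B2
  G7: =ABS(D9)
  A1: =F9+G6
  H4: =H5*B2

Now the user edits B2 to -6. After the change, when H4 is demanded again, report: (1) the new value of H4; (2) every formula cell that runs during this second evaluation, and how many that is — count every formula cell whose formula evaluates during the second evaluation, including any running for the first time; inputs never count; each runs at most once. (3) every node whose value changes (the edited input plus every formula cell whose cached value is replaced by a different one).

First demand of the output computes:
  A2 = ABS(-9) = 9
  D8 = -9 * -1 = 9
  E11 = MIN(9, -4) = -4
  D9 = MAX(-9, -4) = -4
  F10 = MIN(9, -4) = -4
  G7 = ABS(-4) = 4
  H5 = MAX(-4, 4) = 4
  H4 = 4 * -1 = -4

After the edit, cleaning proceeds:
  D8: a read changed (B2 -1->-6) — executes, giving 54.
  E11: a read changed (D8 9->54) — executes, giving -4 — identical to its old value.
  D9: dirty, but its reads are unchanged (G6 unchanged, E11 unchanged); cached -4 stands.
  F10: dirty, but its reads are unchanged (A2 unchanged, D9 unchanged); cached -4 stands.
  G7: dirty, but its reads are unchanged (D9 unchanged); cached 4 stands.
  H5: dirty, but its reads are unchanged (F10 unchanged, G7 unchanged); cached 4 stands.
  H4: a read changed (B2 -1->-6) — executes, giving -24.

Note where the cutoff bites: D9 is checked, finds nothing changed, and keeps its cache.

Demanding H4 again yields -24.
3 formula cells run: D8, E11, H4.
The nodes whose values change: B2, D8, H4.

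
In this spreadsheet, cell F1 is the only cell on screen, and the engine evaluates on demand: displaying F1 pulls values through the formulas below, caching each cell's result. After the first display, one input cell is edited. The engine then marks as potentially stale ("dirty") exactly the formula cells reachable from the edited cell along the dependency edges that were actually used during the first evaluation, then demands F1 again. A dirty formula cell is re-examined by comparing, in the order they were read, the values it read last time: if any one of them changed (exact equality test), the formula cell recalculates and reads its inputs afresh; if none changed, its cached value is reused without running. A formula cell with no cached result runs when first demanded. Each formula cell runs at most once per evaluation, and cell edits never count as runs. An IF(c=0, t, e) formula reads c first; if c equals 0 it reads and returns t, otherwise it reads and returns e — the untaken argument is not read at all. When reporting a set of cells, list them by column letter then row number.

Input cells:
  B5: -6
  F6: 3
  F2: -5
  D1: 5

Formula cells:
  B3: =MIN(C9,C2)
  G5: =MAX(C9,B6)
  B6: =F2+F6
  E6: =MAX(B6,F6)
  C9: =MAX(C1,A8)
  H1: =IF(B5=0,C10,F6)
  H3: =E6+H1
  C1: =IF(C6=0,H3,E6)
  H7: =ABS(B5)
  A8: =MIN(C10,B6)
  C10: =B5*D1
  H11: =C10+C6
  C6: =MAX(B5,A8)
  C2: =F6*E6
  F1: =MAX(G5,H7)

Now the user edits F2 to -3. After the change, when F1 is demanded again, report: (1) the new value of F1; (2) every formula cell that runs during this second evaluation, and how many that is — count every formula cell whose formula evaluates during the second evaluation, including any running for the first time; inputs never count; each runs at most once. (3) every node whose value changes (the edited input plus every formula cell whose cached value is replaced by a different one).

F1 now evaluates to 6.
Run set: A8, B6, E6, G5 (4 run).
Changed values: B6, F2.
The important point: at C6 every value read last time is unchanged, so the dirty flag clears without a run.

Initial pass — values computed on the first demand:
  B6 = -5 + 3 = -2
  C10 = -6 * 5 = -30
  A8 = MIN(-30, -2) = -30
  C6 = MAX(-6, -30) = -6
  E6 = MAX(-2, 3) = 3
  C1 = IF(C6=0: C6=-6 -> else branch E6) = 3
  C9 = MAX(3, -30) = 3
  G5 = MAX(3, -2) = 3
  H7 = ABS(-6) = 6
  F1 = MAX(3, 6) = 6

Second demand — change propagation:
  B6: re-runs because F2 -5->-3; new result 0.
  A8: re-runs because B6 -2->0; new result -30 (unchanged).
  C6: re-examined; everything it read last time is the same (B5 unchanged, A8 unchanged) — cache -6 kept, no run.
  E6: re-runs because B6 -2->0; new result 3 (unchanged).
  C1: re-examined; everything it read last time is the same (C6 unchanged, E6 unchanged) — cache 3 kept, no run.
  C9: re-examined; everything it read last time is the same (C1 unchanged, A8 unchanged) — cache 3 kept, no run.
  G5: re-runs because B6 -2->0; new result 3 (unchanged).
  F1: re-examined; everything it read last time is the same (G5 unchanged, H7 unchanged) — cache 6 kept, no run.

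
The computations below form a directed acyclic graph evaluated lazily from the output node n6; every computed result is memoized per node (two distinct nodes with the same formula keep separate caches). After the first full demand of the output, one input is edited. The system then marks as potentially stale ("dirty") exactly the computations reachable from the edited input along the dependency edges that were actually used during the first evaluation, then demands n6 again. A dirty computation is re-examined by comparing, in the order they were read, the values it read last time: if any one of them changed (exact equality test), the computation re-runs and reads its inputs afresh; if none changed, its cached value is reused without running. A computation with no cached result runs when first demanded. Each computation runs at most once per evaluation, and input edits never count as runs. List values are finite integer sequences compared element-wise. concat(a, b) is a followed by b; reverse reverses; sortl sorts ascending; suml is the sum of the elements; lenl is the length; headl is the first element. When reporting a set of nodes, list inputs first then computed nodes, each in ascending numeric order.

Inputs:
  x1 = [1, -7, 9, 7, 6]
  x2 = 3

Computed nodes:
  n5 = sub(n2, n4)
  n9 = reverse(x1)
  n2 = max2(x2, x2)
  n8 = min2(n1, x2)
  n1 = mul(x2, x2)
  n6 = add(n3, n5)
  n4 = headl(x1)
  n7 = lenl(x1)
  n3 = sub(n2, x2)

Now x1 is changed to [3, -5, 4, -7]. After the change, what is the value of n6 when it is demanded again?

First demand of the output computes:
  n2 = max2(3, 3) = 3
  n3 = sub(3, 3) = 0
  n4 = headl([1, -7, 9, 7, 6]) = 1
  n5 = sub(3, 1) = 2
  n6 = add(0, 2) = 2

After the edit, cleaning proceeds:
  n4: a read changed (x1 [1, -7, 9, 7, 6]->[3, -5, 4, -7]) — executes, giving 3.
  n5: a read changed (n4 1->3) — executes, giving 0.
  n6: a read changed (n5 2->0) — executes, giving 0.

Demanding n6 again yields 0.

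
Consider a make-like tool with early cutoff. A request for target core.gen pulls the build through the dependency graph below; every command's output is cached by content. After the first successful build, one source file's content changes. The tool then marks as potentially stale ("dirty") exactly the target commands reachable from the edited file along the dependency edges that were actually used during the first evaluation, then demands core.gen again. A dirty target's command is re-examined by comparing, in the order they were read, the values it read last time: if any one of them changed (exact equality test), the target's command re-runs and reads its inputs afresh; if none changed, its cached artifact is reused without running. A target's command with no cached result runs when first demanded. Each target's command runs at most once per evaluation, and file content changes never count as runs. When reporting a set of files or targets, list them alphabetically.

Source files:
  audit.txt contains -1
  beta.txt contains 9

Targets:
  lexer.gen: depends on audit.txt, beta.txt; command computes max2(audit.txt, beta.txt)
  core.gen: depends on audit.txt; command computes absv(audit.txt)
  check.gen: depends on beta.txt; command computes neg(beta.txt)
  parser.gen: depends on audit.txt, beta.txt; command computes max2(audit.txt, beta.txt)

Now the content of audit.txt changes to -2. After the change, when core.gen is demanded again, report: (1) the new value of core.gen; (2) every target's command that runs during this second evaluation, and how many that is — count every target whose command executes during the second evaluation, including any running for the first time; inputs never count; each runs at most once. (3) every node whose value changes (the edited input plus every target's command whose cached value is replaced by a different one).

Demanding core.gen again yields 2.
1 target commands run: core.gen.
The nodes whose values change: audit.txt, core.gen.

First demand of the output computes:
  core.gen = absv(-1) = 1

After the edit, cleaning proceeds:
  core.gen: a read changed (audit.txt -1->-2) — executes, giving 2.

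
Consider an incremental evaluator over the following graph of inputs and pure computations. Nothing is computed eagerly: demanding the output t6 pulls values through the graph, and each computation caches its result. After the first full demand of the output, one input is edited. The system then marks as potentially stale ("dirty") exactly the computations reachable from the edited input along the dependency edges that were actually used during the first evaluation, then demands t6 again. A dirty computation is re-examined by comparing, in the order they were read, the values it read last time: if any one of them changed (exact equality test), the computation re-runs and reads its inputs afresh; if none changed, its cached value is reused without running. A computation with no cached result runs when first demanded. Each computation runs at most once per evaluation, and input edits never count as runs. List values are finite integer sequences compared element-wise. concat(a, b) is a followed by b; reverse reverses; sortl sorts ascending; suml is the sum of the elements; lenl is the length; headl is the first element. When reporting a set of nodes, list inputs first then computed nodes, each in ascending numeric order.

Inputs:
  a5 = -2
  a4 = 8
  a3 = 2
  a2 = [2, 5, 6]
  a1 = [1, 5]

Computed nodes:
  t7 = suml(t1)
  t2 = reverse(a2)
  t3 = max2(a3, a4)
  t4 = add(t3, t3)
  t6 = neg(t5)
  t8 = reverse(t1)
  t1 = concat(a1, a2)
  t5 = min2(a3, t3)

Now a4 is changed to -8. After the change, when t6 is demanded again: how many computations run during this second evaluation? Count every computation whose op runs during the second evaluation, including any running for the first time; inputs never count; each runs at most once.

Run set: t3, t5 (2 run).
The important point: t5 recomputes to an identical value, and the output ends up unchanged.

Initial pass — values computed on the first demand:
  t3 = max2(2, 8) = 8
  t5 = min2(2, 8) = 2
  t6 = neg(2) = -2

Second demand — change propagation:
  t3: re-runs because a4 8->-8; new result 2.
  t5: re-runs because t3 8->2; new result 2 (unchanged).
  t6: re-examined; everything it read last time is the same (t5 unchanged) — cache -2 kept, no run.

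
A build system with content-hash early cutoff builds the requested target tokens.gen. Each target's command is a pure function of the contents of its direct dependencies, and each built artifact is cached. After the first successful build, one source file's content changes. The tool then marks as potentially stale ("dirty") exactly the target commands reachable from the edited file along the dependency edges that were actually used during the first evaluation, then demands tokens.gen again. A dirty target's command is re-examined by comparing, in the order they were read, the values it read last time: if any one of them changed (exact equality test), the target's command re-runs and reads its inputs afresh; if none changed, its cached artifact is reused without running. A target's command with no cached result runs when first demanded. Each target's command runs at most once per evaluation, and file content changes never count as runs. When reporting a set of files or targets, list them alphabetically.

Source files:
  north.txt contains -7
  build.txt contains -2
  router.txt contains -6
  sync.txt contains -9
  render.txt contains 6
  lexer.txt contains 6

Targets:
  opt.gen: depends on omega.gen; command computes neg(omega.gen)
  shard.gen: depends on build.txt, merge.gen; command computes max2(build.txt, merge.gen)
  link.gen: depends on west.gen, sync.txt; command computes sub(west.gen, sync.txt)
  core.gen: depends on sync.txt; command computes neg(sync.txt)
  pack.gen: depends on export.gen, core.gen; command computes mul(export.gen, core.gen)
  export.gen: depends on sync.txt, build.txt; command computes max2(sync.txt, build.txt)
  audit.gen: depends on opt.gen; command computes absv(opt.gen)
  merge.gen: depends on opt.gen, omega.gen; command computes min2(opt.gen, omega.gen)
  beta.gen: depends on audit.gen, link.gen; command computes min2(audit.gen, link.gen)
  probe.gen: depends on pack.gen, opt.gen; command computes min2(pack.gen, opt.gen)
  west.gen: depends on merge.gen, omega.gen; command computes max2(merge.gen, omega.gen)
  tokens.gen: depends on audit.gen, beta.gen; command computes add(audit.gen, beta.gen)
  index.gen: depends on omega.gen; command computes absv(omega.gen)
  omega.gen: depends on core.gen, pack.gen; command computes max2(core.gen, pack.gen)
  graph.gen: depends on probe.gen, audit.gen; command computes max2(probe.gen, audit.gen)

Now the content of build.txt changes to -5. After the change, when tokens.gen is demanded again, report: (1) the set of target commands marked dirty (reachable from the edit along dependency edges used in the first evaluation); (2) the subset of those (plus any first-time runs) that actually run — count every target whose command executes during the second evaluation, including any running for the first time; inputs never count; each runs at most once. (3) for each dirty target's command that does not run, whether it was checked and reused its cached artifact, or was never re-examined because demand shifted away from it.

First evaluation (everything demanded from the output):
  core.gen = neg(-9) = 9
  export.gen = max2(-9, -2) = -2
  pack.gen = mul(-2, 9) = -18
  omega.gen = max2(9, -18) = 9
  opt.gen = neg(9) = -9
  audit.gen = absv(-9) = 9
  merge.gen = min2(-9, 9) = -9
  west.gen = max2(-9, 9) = 9
  link.gen = sub(9, -9) = 18
  beta.gen = min2(9, 18) = 9
  tokens.gen = add(9, 9) = 18

Propagation after the edit:
  export.gen: runs — build.txt -2->-5; result -5.
  pack.gen: runs — export.gen -2->-5; result -45.
  omega.gen: runs — pack.gen -18->-45; result 9 (same value as before).
  opt.gen: checked — values it read are unchanged (omega.gen unchanged); reused cached -9 without running.
  audit.gen: checked — values it read are unchanged (opt.gen unchanged); reused cached 9 without running.
  merge.gen: checked — values it read are unchanged (opt.gen unchanged, omega.gen unchanged); reused cached -9 without running.
  west.gen: checked — values it read are unchanged (merge.gen unchanged, omega.gen unchanged); reused cached 9 without running.
  link.gen: checked — values it read are unchanged (west.gen unchanged, sync.txt unchanged); reused cached 18 without running.
  beta.gen: checked — values it read are unchanged (audit.gen unchanged, link.gen unchanged); reused cached 9 without running.
  tokens.gen: checked — values it read are unchanged (audit.gen unchanged, beta.gen unchanged); reused cached 18 without running.

Key observation: the change is absorbed at omega.gen — it re-runs but produces the same value, and the output's value is unchanged.

Marked dirty: audit.gen, beta.gen, export.gen, link.gen, merge.gen, omega.gen, opt.gen, pack.gen, tokens.gen, west.gen.
Target commands that run: export.gen, omega.gen, pack.gen — 3 in total.
Checked but reused from cache: audit.gen, beta.gen, link.gen, merge.gen, opt.gen, tokens.gen, west.gen.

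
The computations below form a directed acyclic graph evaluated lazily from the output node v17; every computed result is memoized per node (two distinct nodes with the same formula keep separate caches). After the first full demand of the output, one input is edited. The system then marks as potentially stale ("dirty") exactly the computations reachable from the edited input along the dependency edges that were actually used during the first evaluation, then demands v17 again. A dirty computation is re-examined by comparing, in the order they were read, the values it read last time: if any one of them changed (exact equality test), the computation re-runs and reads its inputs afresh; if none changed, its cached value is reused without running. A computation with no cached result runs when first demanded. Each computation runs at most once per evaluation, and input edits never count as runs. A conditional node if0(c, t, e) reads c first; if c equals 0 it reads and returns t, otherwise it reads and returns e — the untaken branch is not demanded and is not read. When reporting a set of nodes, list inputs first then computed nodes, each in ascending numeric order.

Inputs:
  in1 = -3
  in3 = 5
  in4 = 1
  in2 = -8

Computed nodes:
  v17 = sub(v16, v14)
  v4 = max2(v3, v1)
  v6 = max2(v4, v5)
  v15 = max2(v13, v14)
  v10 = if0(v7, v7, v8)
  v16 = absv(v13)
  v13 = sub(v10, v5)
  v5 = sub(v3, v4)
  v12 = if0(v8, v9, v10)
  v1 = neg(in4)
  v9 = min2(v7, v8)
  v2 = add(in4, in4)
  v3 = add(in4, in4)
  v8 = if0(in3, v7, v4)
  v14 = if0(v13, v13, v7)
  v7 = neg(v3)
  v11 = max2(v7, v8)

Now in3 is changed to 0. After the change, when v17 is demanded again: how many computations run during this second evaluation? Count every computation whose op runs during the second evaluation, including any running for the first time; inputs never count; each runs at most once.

5 computations run: v8, v10, v13, v14, v16.
Note where the cutoff bites: v17 is checked, finds nothing changed, and keeps its cache.

First demand of the output computes:
  v1 = neg(1) = -1
  v3 = add(1, 1) = 2
  v4 = max2(2, -1) = 2
  v5 = sub(2, 2) = 0
  v7 = neg(2) = -2
  v8 = if0(in3=5 -> else branch v4) = 2
  v10 = if0(v7=-2 -> else branch v8) = 2
  v13 = sub(2, 0) = 2
  v14 = if0(v13=2 -> else branch v7) = -2
  v16 = absv(2) = 2
  v17 = sub(2, -2) = 4

After the edit, cleaning proceeds:
  v8: a read changed (in3 5->0) — executes, giving -2.
  v10: a read changed (v8 2->-2) — executes, giving -2.
  v13: a read changed (v10 2->-2) — executes, giving -2.
  v14: a read changed (v13 2->-2) — executes, giving -2 — identical to its old value.
  v16: a read changed (v13 2->-2) — executes, giving 2 — identical to its old value.
  v17: dirty, but its reads are unchanged (v16 unchanged, v14 unchanged); cached 4 stands.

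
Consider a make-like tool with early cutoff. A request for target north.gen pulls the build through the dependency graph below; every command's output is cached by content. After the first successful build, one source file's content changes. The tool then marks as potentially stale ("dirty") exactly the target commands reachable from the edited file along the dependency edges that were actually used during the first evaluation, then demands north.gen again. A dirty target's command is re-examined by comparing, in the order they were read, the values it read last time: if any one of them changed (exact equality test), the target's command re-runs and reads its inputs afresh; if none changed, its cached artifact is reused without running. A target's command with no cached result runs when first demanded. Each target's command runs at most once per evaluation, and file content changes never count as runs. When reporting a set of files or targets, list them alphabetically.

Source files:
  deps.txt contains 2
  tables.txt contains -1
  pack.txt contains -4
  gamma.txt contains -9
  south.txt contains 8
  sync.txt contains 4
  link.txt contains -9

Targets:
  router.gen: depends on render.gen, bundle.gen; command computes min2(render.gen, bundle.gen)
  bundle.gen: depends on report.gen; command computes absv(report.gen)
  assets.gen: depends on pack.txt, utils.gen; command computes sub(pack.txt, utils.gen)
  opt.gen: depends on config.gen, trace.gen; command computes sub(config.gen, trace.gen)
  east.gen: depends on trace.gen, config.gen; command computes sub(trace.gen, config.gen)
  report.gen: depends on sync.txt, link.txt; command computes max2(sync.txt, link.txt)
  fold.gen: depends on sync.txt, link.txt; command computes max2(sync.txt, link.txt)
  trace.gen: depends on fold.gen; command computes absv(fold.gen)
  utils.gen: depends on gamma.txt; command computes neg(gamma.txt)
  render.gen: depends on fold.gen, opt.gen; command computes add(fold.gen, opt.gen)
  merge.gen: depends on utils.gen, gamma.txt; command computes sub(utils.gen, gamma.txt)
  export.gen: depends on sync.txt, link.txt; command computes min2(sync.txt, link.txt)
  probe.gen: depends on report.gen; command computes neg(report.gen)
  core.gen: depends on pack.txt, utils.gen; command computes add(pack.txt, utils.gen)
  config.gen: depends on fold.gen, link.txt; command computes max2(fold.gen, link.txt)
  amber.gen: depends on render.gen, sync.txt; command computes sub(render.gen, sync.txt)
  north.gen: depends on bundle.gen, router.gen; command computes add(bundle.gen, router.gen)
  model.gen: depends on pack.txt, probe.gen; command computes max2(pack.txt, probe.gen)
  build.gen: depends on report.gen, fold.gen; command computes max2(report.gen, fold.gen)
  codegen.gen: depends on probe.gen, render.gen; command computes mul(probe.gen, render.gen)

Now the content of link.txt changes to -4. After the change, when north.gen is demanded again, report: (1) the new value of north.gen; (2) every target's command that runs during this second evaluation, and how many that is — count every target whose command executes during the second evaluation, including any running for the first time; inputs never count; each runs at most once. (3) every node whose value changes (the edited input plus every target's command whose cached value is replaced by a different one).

First demand of the output computes:
  fold.gen = max2(4, -9) = 4
  config.gen = max2(4, -9) = 4
  report.gen = max2(4, -9) = 4
  bundle.gen = absv(4) = 4
  trace.gen = absv(4) = 4
  opt.gen = sub(4, 4) = 0
  render.gen = add(4, 0) = 4
  router.gen = min2(4, 4) = 4
  north.gen = add(4, 4) = 8

After the edit, cleaning proceeds:
  fold.gen: a read changed (link.txt -9->-4) — executes, giving 4 — identical to its old value.
  config.gen: a read changed (link.txt -9->-4) — executes, giving 4 — identical to its old value.
  report.gen: a read changed (link.txt -9->-4) — executes, giving 4 — identical to its old value.
  bundle.gen: dirty, but its reads are unchanged (report.gen unchanged); cached 4 stands.
  trace.gen: dirty, but its reads are unchanged (fold.gen unchanged); cached 4 stands.
  opt.gen: dirty, but its reads are unchanged (config.gen unchanged, trace.gen unchanged); cached 0 stands.
  render.gen: dirty, but its reads are unchanged (fold.gen unchanged, opt.gen unchanged); cached 4 stands.
  router.gen: dirty, but its reads are unchanged (render.gen unchanged, bundle.gen unchanged); cached 4 stands.
  north.gen: dirty, but its reads are unchanged (bundle.gen unchanged, router.gen unchanged); cached 8 stands.

Note where the cutoff bites: trace.gen is checked, finds nothing changed, and keeps its cache.

Demanding north.gen again yields 8.
3 target commands run: config.gen, fold.gen, report.gen.
The nodes whose values change: link.txt.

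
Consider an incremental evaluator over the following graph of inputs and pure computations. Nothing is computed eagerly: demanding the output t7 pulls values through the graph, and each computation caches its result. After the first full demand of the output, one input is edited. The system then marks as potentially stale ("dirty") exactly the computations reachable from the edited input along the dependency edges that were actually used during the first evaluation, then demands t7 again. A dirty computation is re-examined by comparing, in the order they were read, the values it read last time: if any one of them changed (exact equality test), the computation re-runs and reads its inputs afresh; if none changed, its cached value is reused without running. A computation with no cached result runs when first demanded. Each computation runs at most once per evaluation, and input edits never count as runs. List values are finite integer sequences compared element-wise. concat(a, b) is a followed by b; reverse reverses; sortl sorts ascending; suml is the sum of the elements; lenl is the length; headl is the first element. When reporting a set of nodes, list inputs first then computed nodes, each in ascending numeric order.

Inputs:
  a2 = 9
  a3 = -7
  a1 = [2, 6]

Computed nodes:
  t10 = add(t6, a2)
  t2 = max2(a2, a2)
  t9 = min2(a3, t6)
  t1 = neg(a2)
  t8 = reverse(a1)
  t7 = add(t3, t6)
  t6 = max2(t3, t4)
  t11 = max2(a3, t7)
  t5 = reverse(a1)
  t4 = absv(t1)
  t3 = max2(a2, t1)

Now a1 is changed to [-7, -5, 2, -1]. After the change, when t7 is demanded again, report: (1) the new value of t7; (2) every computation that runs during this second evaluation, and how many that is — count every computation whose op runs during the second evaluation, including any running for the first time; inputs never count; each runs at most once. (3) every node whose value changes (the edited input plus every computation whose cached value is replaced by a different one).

t7 now evaluates to 18.
Run set: none (0 run).
Changed values: a1.
The important point: nothing the output needs ever reads a1, so the edit is invisible to it.

Initial pass — values computed on the first demand:
  t1 = neg(9) = -9
  t3 = max2(9, -9) = 9
  t4 = absv(-9) = 9
  t6 = max2(9, 9) = 9
  t7 = add(9, 9) = 18

Second demand — change propagation:
  no demanded computation ever read a1, so the edit dirties nothing and nothing runs.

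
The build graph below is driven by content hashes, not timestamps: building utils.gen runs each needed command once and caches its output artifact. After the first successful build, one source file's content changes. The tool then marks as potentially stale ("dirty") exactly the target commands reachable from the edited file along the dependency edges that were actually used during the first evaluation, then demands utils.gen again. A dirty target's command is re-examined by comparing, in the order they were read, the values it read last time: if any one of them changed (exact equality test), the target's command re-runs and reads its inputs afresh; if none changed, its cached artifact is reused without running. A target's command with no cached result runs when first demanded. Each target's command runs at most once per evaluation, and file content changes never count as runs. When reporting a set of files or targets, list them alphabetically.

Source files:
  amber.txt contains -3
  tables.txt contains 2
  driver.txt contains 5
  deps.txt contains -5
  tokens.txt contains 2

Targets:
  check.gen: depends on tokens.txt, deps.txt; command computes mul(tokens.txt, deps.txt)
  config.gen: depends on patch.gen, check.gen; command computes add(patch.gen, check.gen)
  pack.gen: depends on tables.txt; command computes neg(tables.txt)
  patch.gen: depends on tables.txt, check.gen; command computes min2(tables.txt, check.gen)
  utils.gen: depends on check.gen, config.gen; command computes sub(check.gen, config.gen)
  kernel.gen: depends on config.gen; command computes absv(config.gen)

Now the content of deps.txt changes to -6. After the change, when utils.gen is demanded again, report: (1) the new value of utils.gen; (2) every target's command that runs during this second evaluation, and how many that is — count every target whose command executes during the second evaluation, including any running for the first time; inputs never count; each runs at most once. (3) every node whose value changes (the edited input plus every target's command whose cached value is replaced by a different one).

Initial pass — values computed on the first demand:
  check.gen = mul(2, -5) = -10
  patch.gen = min2(2, -10) = -10
  config.gen = add(-10, -10) = -20
  utils.gen = sub(-10, -20) = 10

Second demand — change propagation:
  check.gen: re-runs because deps.txt -5->-6; new result -12.
  patch.gen: re-runs because check.gen -10->-12; new result -12.
  config.gen: re-runs because patch.gen -10->-12; check.gen -10->-12; new result -24.
  utils.gen: re-runs because check.gen -10->-12; config.gen -20->-24; new result 12.

utils.gen now evaluates to 12.
Run set: check.gen, config.gen, patch.gen, utils.gen (4 run).
Changed values: check.gen, config.gen, deps.txt, patch.gen, utils.gen.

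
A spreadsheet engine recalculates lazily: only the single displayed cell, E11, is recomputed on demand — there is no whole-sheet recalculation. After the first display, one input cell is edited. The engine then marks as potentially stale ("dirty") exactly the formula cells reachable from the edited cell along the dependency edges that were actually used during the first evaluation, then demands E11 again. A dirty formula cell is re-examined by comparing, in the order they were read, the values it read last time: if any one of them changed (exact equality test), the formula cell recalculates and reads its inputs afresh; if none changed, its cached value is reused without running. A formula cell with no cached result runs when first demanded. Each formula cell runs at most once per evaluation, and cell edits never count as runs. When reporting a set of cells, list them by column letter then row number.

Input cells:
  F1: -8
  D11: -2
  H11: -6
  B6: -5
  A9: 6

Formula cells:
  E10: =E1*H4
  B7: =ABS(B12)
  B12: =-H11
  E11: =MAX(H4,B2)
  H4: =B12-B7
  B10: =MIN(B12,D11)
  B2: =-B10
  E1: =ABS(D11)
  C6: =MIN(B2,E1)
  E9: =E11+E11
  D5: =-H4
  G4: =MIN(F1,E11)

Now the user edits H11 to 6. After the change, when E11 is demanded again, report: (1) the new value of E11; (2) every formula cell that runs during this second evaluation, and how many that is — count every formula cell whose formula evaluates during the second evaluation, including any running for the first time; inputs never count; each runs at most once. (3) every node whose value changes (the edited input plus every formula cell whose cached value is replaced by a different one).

First evaluation (everything demanded from the output):
  B12 = -(-6) = 6
  B7 = ABS(6) = 6
  B10 = MIN(6, -2) = -2
  B2 = -(-2) = 2
  H4 = 6 - 6 = 0
  E11 = MAX(0, 2) = 2

Propagation after the edit:
  B12: runs — H11 -6->6; result -6.
  B7: runs — B12 6->-6; result 6 (same value as before).
  B10: runs — B12 6->-6; result -6.
  B2: runs — B10 -2->-6; result 6.
  H4: runs — B12 6->-6; result -12.
  E11: runs — H4 0->-12; B2 2->6; result 6.

New value of E11: 6.
Formula cells that run: B2, B7, B10, B12, E11, H4 — 6 in total.
Values that change: B2, B10, B12, E11, H4, H11.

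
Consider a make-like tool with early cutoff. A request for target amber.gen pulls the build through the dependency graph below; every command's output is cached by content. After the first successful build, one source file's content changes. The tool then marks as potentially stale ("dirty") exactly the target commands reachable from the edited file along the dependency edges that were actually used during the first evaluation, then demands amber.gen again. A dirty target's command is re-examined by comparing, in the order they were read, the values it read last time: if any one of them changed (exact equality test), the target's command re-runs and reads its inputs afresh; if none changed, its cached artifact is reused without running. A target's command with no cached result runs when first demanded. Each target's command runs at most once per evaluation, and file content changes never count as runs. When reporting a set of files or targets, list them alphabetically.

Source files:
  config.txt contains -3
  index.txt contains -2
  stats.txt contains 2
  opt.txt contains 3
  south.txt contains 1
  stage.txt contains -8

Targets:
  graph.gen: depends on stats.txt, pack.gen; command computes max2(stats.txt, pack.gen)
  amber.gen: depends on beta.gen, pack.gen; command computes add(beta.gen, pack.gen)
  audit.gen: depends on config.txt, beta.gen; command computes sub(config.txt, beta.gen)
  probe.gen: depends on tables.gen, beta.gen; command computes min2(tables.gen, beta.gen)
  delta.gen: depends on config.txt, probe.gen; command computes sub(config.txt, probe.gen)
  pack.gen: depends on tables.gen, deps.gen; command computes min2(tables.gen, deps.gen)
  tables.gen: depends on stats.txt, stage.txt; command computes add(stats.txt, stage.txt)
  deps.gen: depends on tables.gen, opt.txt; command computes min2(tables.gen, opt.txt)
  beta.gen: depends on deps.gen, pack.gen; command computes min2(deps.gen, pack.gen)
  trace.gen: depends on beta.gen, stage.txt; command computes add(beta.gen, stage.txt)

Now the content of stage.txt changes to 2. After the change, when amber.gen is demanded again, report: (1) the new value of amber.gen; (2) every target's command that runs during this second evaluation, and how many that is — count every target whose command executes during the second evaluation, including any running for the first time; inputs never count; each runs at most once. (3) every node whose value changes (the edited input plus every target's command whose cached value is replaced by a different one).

Demanding amber.gen again yields 6.
5 target commands run: amber.gen, beta.gen, deps.gen, pack.gen, tables.gen.
The nodes whose values change: amber.gen, beta.gen, deps.gen, pack.gen, stage.txt, tables.gen.

First demand of the output computes:
  tables.gen = add(2, -8) = -6
  deps.gen = min2(-6, 3) = -6
  pack.gen = min2(-6, -6) = -6
  beta.gen = min2(-6, -6) = -6
  amber.gen = add(-6, -6) = -12

After the edit, cleaning proceeds:
  tables.gen: a read changed (stage.txt -8->2) — executes, giving 4.
  deps.gen: a read changed (tables.gen -6->4) — executes, giving 3.
  pack.gen: a read changed (tables.gen -6->4; deps.gen -6->3) — executes, giving 3.
  beta.gen: a read changed (deps.gen -6->3; pack.gen -6->3) — executes, giving 3.
  amber.gen: a read changed (beta.gen -6->3; pack.gen -6->3) — executes, giving 6.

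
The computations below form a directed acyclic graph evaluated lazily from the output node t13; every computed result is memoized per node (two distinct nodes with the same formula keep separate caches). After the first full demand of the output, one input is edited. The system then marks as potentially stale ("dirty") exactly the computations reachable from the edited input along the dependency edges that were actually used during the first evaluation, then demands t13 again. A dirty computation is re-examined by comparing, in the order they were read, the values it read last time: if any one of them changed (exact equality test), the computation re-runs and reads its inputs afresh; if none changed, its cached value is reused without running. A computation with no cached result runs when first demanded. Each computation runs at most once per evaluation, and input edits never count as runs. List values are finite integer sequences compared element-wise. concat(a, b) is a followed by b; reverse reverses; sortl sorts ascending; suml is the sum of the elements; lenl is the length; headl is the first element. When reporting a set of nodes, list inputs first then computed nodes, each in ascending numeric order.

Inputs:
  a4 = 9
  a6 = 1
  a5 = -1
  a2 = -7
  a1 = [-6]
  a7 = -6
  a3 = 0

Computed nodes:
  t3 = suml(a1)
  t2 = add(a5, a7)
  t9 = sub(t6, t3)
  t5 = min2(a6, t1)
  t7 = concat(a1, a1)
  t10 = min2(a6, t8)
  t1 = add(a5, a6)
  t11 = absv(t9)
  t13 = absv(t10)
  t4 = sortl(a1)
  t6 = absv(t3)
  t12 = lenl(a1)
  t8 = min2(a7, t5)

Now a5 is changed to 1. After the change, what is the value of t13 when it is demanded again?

First demand of the output computes:
  t1 = add(-1, 1) = 0
  t5 = min2(1, 0) = 0
  t8 = min2(-6, 0) = -6
  t10 = min2(1, -6) = -6
  t13 = absv(-6) = 6

After the edit, cleaning proceeds:
  t1: a read changed (a5 -1->1) — executes, giving 2.
  t5: a read changed (t1 0->2) — executes, giving 1.
  t8: a read changed (t5 0->1) — executes, giving -6 — identical to its old value.
  t10: dirty, but its reads are unchanged (a6 unchanged, t8 unchanged); cached -6 stands.
  t13: dirty, but its reads are unchanged (t10 unchanged); cached 6 stands.

Note the absorption at t8: it re-runs yet its value is the same, leaving the output's value untouched.

Demanding t13 again yields 6.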